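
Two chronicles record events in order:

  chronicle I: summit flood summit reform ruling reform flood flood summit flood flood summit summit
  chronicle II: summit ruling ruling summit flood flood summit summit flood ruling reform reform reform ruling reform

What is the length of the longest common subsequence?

7

One common subsequence of length 7: summit [1,1]; then ruling [5,3]; then summit [9,4]; then flood [10,5]; then flood [11,6]; then summit [12,7]; then summit [13,8]. Since dp[13][15] = 7, nothing longer is possible.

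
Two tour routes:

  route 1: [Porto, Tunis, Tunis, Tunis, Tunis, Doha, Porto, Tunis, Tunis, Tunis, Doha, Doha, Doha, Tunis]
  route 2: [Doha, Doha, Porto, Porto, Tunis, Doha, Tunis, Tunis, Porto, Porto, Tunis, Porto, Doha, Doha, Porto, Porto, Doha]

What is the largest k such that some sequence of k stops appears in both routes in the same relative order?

One common subsequence of length 9: Porto at route 1[1]=route 2[4], Tunis at route 1[2]=route 2[5], Tunis at route 1[3]=route 2[7], Tunis at route 1[4]=route 2[8], Tunis at route 1[5]=route 2[11], Porto at route 1[7]=route 2[12], Doha at route 1[11]=route 2[13], Doha at route 1[12]=route 2[14], Doha at route 1[13]=route 2[17], and the DP table's final entry dp[14][17] is also 9, so no common subsequence is longer.

9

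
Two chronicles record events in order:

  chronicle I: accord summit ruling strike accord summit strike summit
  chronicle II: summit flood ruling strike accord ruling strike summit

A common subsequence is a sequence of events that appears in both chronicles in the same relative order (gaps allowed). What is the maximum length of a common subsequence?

6

One common subsequence of length 6: summit at chronicle I[2]=chronicle II[1]; then ruling at chronicle I[3]=chronicle II[3]; then strike at chronicle I[4]=chronicle II[4]; then accord at chronicle I[5]=chronicle II[5]; then strike at chronicle I[7]=chronicle II[7]; then summit at chronicle I[8]=chronicle II[8]. The LCS DP gives dp[8][8] = 6, so this is optimal.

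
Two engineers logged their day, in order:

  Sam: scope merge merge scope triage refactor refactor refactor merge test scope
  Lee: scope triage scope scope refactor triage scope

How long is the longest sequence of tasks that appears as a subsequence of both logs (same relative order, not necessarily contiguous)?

4

Taking scope (Sam #1, Lee #3) → scope (Sam #4, Lee #4) → triage (Sam #5, Lee #6) → scope (Sam #11, Lee #7) gives a common subsequence of length 4. dp[11][7] = 4 confirms this is the maximum.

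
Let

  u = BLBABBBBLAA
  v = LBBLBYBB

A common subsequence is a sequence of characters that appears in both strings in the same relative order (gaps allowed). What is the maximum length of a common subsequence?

6

Let dp[i][j] be the LCS length of the first i characters of u and the first j characters of v. dp[i][j] = dp[i-1][j-1]+1 when the i-th and j-th characters match, else max(dp[i-1][j], dp[i][j-1]).
    ·  L  B  B  L  B  Y  B  B
 ·  0  0  0  0  0  0  0  0  0
 B  0  0  1  1  1  1  1  1  1
 L  0  1  1  1  2  2  2  2  2
 B  0  1  2  2  2  3  3  3  3
 A  0  1  2  2  2  3  3  3  3
 B  0  1  2  3  3  3  3  4  4
 B  0  1  2  3  3  4  4  4  5
 B  0  1  2  3  3  4  4  5  5
 B  0  1  2  3  3  4  4  5  6
 L  0  1  2  3  4  4  4  5  6
 A  0  1  2  3  4  4  4  5  6
 A  0  1  2  3  4  4  4  5  6
dp[11][8] = 6. One LCS (by backtracking along matches): LBBBBB.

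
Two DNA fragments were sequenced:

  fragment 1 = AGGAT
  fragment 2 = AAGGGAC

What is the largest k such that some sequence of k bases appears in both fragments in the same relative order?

Let dp[i][j] be the LCS length of the first i bases of fragment 1 and the first j bases of fragment 2. dp[i][j] = dp[i-1][j-1]+1 when the i-th and j-th bases match, else max(dp[i-1][j], dp[i][j-1]).
    ·  A  A  G  G  G  A  C
 ·  0  0  0  0  0  0  0  0
 A  0  1  1  1  1  1  1  1
 G  0  1  1  2  2  2  2  2
 G  0  1  1  2  3  3  3  3
 A  0  1  2  2  3  3  4  4
 T  0  1  2  2  3  3  4  4
dp[5][7] = 4. One LCS (by backtracking along matches): AGGA.

4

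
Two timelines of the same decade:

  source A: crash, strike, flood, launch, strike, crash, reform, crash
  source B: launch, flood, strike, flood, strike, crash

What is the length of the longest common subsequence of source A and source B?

4

Taking strike [2,3], flood [3,4], strike [5,5], crash [8,6] gives a common subsequence of length 4, and the DP table's final entry dp[8][6] is also 4, so no common subsequence is longer.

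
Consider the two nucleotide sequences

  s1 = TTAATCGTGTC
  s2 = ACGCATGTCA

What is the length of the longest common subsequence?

Taking A (s1 #4, s2 #1), C (s1 #6, s2 #2), G (s1 #7, s2 #3), T (s1 #8, s2 #6), G (s1 #9, s2 #7), T (s1 #10, s2 #8), C (s1 #11, s2 #9) gives a common subsequence of length 7. dp[11][10] = 7 confirms this is the maximum.

7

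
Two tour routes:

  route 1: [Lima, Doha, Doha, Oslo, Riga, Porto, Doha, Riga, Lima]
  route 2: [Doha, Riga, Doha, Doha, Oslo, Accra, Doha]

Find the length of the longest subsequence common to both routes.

4

Match Doha [2,3], Doha [3,4], Oslo [4,5], Doha [7,7] — 4 stops in the same relative order in both, and the DP table's final entry dp[9][7] is also 4, so no common subsequence is longer.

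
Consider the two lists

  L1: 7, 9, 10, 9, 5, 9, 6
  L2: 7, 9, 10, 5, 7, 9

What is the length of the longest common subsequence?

Let dp[i][j] be the LCS length of the first i values of L1 and the first j values of L2. dp[i][j] = dp[i-1][j-1]+1 when the i-th and j-th values match, else max(dp[i-1][j], dp[i][j-1]).
    ·  7  9 10  5  7  9
 ·  0  0  0  0  0  0  0
 7  0  1  1  1  1  1  1
 9  0  1  2  2  2  2  2
10  0  1  2  3  3  3  3
 9  0  1  2  3  3  3  4
 5  0  1  2  3  4  4  4
 9  0  1  2  3  4  4  5
 6  0  1  2  3  4  4  5
dp[7][6] = 5. One LCS (by backtracking along matches): 7, 9, 10, 5, 9.

5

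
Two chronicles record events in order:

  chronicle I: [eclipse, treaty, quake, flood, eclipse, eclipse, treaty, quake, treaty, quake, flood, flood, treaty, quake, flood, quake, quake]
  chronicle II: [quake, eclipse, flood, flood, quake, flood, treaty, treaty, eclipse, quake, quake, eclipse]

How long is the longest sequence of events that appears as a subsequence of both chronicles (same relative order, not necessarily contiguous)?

Match quake [3,1], eclipse [6,2], flood [11,3], flood [12,4], quake [14,5], flood [15,6], quake [16,10], quake [17,11] — 8 events in the same relative order in both. Since dp[17][12] = 8, nothing longer is possible.

8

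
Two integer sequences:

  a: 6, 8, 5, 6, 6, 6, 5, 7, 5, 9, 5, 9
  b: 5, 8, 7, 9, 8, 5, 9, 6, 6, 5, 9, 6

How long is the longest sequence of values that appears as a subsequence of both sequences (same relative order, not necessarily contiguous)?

6

Taking 8 (a #2, b #5) → 5 (a #3, b #6) → 6 (a #5, b #8) → 6 (a #6, b #9) → 5 (a #9, b #10) → 9 (a #10, b #11) gives a common subsequence of length 6. Since dp[12][12] = 6, nothing longer is possible.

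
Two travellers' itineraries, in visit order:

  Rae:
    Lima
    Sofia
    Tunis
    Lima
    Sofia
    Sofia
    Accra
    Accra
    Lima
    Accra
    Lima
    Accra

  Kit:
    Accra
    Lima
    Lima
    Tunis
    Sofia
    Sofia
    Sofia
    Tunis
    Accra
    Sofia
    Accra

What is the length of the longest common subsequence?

One common subsequence of length 6: Lima at Rae[1]=Kit[3] → Sofia at Rae[2]=Kit[5] → Sofia at Rae[5]=Kit[6] → Sofia at Rae[6]=Kit[7] → Accra at Rae[7]=Kit[9] → Accra at Rae[12]=Kit[11]. The LCS DP gives dp[12][11] = 6, so this is optimal.

6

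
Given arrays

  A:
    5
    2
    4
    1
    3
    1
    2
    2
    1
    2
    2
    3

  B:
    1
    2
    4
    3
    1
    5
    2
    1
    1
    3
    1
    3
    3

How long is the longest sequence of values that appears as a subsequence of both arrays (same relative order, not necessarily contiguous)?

7

One common subsequence of length 7: 2 (A #2, B #2) → 4 (A #3, B #3) → 3 (A #5, B #4) → 1 (A #6, B #5) → 2 (A #7, B #7) → 1 (A #9, B #11) → 3 (A #12, B #13), and the DP table's final entry dp[12][13] is also 7, so no common subsequence is longer.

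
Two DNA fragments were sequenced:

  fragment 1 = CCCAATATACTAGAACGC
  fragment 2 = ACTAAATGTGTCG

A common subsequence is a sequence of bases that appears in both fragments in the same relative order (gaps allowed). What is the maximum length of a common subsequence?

Taking C [1,2], A [4,4], A [5,5], A [7,6], T [8,7], T [11,9], G [13,10], C [16,12], G [17,13] gives a common subsequence of length 9. The LCS DP gives dp[18][13] = 9, so this is optimal.

9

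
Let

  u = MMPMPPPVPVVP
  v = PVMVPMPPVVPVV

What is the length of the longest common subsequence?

Taking M [1,3] → P [3,5] → M [4,6] → P [5,7] → P [6,8] → V [8,10] → P [9,11] → V [10,12] → V [11,13] gives a common subsequence of length 9, and the DP table's final entry dp[12][13] is also 9, so no common subsequence is longer.

9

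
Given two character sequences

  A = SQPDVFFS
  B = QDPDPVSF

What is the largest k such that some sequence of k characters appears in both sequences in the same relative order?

5

Let dp[i][j] be the LCS length of the first i characters of A and the first j characters of B. dp[i][j] = dp[i-1][j-1]+1 when the i-th and j-th characters match, else max(dp[i-1][j], dp[i][j-1]).
    ·  Q  D  P  D  P  V  S  F
 ·  0  0  0  0  0  0  0  0  0
 S  0  0  0  0  0  0  0  1  1
 Q  0  1  1  1  1  1  1  1  1
 P  0  1  1  2  2  2  2  2  2
 D  0  1  2  2  3  3  3  3  3
 V  0  1  2  2  3  3  4  4  4
 F  0  1  2  2  3  3  4  4  5
 F  0  1  2  2  3  3  4  4  5
 S  0  1  2  2  3  3  4  5  5
dp[8][8] = 5. One LCS (by backtracking along matches): QPDVF.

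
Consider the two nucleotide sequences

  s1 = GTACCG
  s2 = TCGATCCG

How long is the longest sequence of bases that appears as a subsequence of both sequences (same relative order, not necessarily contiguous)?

5

Let dp[i][j] be the LCS length of the first i bases of s1 and the first j bases of s2. dp[i][j] = dp[i-1][j-1]+1 when the i-th and j-th bases match, else max(dp[i-1][j], dp[i][j-1]).
    ·  T  C  G  A  T  C  C  G
 ·  0  0  0  0  0  0  0  0  0
 G  0  0  0  1  1  1  1  1  1
 T  0  1  1  1  1  2  2  2  2
 A  0  1  1  1  2  2  2  2  2
 C  0  1  2  2  2  2  3  3  3
 C  0  1  2  2  2  2  3  4  4
 G  0  1  2  3  3  3  3  4  5
dp[6][8] = 5. One LCS (by backtracking along matches): GTCCG.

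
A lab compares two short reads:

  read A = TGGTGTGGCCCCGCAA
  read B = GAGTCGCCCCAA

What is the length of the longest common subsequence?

Taking G (read A #2, read B #1); then G (read A #3, read B #3); then T (read A #4, read B #4); then G (read A #8, read B #6); then C (read A #10, read B #7); then C (read A #11, read B #8); then C (read A #12, read B #9); then C (read A #14, read B #10); then A (read A #15, read B #11); then A (read A #16, read B #12) gives a common subsequence of length 10. dp[16][12] = 10 confirms this is the maximum.

10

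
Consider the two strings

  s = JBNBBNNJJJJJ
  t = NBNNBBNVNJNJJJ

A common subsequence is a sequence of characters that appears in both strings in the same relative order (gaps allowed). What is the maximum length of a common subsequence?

Taking B (s #2, t #2); then N (s #3, t #4); then B (s #4, t #5); then B (s #5, t #6); then N (s #6, t #7); then N (s #7, t #9); then J (s #8, t #10); then J (s #10, t #12); then J (s #11, t #13); then J (s #12, t #14) gives a common subsequence of length 10. Since dp[12][14] = 10, nothing longer is possible.

10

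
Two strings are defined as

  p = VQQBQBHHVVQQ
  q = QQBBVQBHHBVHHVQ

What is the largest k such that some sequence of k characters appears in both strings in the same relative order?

Taking Q at p[2]=q[1]; then Q at p[3]=q[2]; then B at p[4]=q[4]; then Q at p[5]=q[6]; then B at p[6]=q[7]; then H at p[7]=q[8]; then H at p[8]=q[9]; then V at p[9]=q[11]; then V at p[10]=q[14]; then Q at p[12]=q[15] gives a common subsequence of length 10. dp[12][15] = 10 confirms this is the maximum.

10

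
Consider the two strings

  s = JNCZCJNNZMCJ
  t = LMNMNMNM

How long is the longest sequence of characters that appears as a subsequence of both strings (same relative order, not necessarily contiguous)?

Taking N [2,3] → N [7,5] → N [8,7] → M [10,8] gives a common subsequence of length 4. The LCS DP gives dp[12][8] = 4, so this is optimal.

4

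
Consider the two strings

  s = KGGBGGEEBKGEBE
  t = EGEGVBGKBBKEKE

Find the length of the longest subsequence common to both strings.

8

One common subsequence of length 8: G (s #2, t #2), G (s #3, t #4), B (s #4, t #6), G (s #5, t #7), B (s #9, t #10), K (s #10, t #11), E (s #12, t #12), E (s #14, t #14). The LCS DP gives dp[14][14] = 8, so this is optimal.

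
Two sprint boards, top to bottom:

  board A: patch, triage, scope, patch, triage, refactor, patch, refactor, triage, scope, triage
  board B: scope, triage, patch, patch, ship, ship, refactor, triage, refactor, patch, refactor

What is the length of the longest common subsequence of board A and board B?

6

Taking patch at board A[1]=board B[3] → patch at board A[4]=board B[4] → triage at board A[5]=board B[8] → refactor at board A[6]=board B[9] → patch at board A[7]=board B[10] → refactor at board A[8]=board B[11] gives a common subsequence of length 6, and the DP table's final entry dp[11][11] is also 6, so no common subsequence is longer.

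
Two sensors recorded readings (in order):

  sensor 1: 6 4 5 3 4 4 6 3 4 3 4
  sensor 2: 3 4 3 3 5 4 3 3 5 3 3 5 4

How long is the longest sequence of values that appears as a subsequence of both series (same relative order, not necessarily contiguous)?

One common subsequence of length 6: 4 at sensor 1[2]=sensor 2[2]; then 5 at sensor 1[3]=sensor 2[5]; then 3 at sensor 1[4]=sensor 2[8]; then 3 at sensor 1[8]=sensor 2[10]; then 3 at sensor 1[10]=sensor 2[11]; then 4 at sensor 1[11]=sensor 2[13], and the DP table's final entry dp[11][13] is also 6, so no common subsequence is longer.

6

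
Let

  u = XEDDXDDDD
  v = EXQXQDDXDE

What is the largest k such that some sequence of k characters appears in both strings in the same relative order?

Pick X [1,4], D [3,6], D [4,7], X [5,8], D [6,9]; all 5 characters appear in both, in order. dp[9][10] = 5 confirms this is the maximum.

5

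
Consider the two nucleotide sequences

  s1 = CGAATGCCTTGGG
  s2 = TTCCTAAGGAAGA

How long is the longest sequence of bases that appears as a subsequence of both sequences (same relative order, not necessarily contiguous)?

7

Taking T at s1[5]=s2[2]; then C at s1[7]=s2[3]; then C at s1[8]=s2[4]; then T at s1[9]=s2[5]; then G at s1[11]=s2[8]; then G at s1[12]=s2[9]; then G at s1[13]=s2[12] gives a common subsequence of length 7, and the DP table's final entry dp[13][13] is also 7, so no common subsequence is longer.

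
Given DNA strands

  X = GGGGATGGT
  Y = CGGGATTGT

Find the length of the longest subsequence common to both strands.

Match G [2,2], G [3,3], G [4,4], A [5,5], T [6,7], G [8,8], T [9,9] — 7 bases in the same relative order in both. dp[9][9] = 7 confirms this is the maximum.

7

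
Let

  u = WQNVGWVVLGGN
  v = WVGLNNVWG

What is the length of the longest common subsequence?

5

Pick W [1,1]; then N [3,6]; then V [4,7]; then W [6,8]; then G [11,9]; all 5 characters appear in both, in order. The LCS DP gives dp[12][9] = 5, so this is optimal.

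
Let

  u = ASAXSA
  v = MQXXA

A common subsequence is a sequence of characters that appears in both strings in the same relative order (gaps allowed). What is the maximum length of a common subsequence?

Match X (u #4, v #4), A (u #6, v #5) — 2 characters in the same relative order in both. Since dp[6][5] = 2, nothing longer is possible.

2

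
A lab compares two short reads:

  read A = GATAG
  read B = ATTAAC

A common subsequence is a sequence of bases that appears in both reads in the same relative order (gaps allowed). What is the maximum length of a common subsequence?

Let dp[i][j] be the LCS length of the first i bases of read A and the first j bases of read B. dp[i][j] = dp[i-1][j-1]+1 when the i-th and j-th bases match, else max(dp[i-1][j], dp[i][j-1]).
    ·  A  T  T  A  A  C
 ·  0  0  0  0  0  0  0
 G  0  0  0  0  0  0  0
 A  0  1  1  1  1  1  1
 T  0  1  2  2  2  2  2
 A  0  1  2  2  3  3  3
 G  0  1  2  2  3  3  3
dp[5][6] = 3. One LCS (by backtracking along matches): ATA.

3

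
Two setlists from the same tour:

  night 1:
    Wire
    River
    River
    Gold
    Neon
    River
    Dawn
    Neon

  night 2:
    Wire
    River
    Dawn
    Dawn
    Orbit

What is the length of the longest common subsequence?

3

One common subsequence of length 3: Wire at night 1[1]=night 2[1], then River at night 1[2]=night 2[2], then Dawn at night 1[7]=night 2[4], and the DP table's final entry dp[8][5] is also 3, so no common subsequence is longer.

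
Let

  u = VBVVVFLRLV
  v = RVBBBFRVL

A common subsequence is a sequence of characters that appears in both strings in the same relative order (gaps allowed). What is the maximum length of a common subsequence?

Pick V at u[1]=v[2] → B at u[2]=v[5] → F at u[6]=v[6] → R at u[8]=v[7] → L at u[9]=v[9]; all 5 characters appear in both, in order, and the DP table's final entry dp[10][9] is also 5, so no common subsequence is longer.

5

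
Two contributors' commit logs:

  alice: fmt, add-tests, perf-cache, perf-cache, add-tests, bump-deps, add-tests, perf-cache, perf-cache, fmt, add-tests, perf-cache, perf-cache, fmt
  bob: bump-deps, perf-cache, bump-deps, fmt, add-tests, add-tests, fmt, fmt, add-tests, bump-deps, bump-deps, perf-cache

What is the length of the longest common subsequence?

Taking fmt (alice #1, bob #4), add-tests (alice #2, bob #5), add-tests (alice #5, bob #6), fmt (alice #10, bob #8), add-tests (alice #11, bob #9), perf-cache (alice #13, bob #12) gives a common subsequence of length 6. dp[14][12] = 6 confirms this is the maximum.

6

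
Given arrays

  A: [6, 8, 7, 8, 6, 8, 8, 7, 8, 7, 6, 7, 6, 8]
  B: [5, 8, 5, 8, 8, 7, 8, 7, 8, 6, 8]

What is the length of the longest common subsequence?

8

Taking 8 at A[2]=B[2], then 8 at A[4]=B[4], then 8 at A[6]=B[5], then 8 at A[7]=B[7], then 7 at A[8]=B[8], then 8 at A[9]=B[9], then 6 at A[13]=B[10], then 8 at A[14]=B[11] gives a common subsequence of length 8. The LCS DP gives dp[14][11] = 8, so this is optimal.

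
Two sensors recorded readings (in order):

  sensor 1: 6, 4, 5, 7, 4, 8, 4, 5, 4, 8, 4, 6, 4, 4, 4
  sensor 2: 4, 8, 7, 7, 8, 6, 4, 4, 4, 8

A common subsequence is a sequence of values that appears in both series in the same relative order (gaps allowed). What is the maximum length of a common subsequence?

Let dp[i][j] be the LCS length of the first i values of sensor 1 and the first j values of sensor 2. dp[i][j] = dp[i-1][j-1]+1 when the i-th and j-th values match, else max(dp[i-1][j], dp[i][j-1]).
    ·  4  8  7  7  8  6  4  4  4  8
 ·  0  0  0  0  0  0  0  0  0  0  0
 6  0  0  0  0  0  0  1  1  1  1  1
 4  0  1  1  1  1  1  1  2  2  2  2
 5  0  1  1  1  1  1  1  2  2  2  2
 7  0  1  1  2  2  2  2  2  2  2  2
 4  0  1  1  2  2  2  2  3  3  3  3
 8  0  1  2  2  2  3  3  3  3  3  4
 4  0  1  2  2  2  3  3  4  4  4  4
 5  0  1  2  2  2  3  3  4  4  4  4
 4  0  1  2  2  2  3  3  4  5  5  5
 8  0  1  2  2  2  3  3  4  5  5  6
 4  0  1  2  2  2  3  3  4  5  6  6
 6  0  1  2  2  2  3  4  4  5  6  6
 4  0  1  2  2  2  3  4  5  5  6  6
 4  0  1  2  2  2  3  4  5  6  6  6
 4  0  1  2  2  2  3  4  5  6  7  7
dp[15][10] = 7. One LCS (by backtracking along matches): 4, 7, 8, 6, 4, 4, 4.

7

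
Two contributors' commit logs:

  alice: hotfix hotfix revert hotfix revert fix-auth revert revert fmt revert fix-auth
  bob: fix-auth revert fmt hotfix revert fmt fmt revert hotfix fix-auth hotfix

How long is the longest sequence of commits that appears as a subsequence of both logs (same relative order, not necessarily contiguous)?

6

Match revert at alice[3]=bob[2]; then hotfix at alice[4]=bob[4]; then revert at alice[5]=bob[5]; then fmt at alice[9]=bob[7]; then revert at alice[10]=bob[8]; then fix-auth at alice[11]=bob[10] — 6 commits in the same relative order in both. The LCS DP gives dp[11][11] = 6, so this is optimal.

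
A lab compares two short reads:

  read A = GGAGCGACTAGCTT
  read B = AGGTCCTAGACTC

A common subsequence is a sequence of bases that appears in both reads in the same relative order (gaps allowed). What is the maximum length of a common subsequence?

9

Match G (read A #1, read B #2); then G (read A #2, read B #3); then C (read A #5, read B #5); then C (read A #8, read B #6); then T (read A #9, read B #7); then A (read A #10, read B #8); then G (read A #11, read B #9); then C (read A #12, read B #11); then T (read A #13, read B #12) — 9 bases in the same relative order in both. dp[14][13] = 9 confirms this is the maximum.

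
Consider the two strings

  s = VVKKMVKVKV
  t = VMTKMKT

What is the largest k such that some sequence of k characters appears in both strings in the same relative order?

4

Taking V [1,1], then K [4,4], then M [5,5], then K [7,6] gives a common subsequence of length 4, and the DP table's final entry dp[10][7] is also 4, so no common subsequence is longer.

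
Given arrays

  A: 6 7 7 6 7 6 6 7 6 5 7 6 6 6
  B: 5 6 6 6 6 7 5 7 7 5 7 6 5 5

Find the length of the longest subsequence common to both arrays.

One common subsequence of length 8: 6 at A[1]=B[2]; then 6 at A[4]=B[3]; then 6 at A[6]=B[4]; then 6 at A[7]=B[5]; then 7 at A[8]=B[9]; then 5 at A[10]=B[10]; then 7 at A[11]=B[11]; then 6 at A[12]=B[12], and the DP table's final entry dp[14][14] is also 8, so no common subsequence is longer.

8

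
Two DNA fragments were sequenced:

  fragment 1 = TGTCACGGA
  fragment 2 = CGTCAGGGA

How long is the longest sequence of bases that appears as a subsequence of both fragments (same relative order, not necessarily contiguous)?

7

Taking G [2,2], T [3,3], C [4,4], A [5,5], G [7,7], G [8,8], A [9,9] gives a common subsequence of length 7. dp[9][9] = 7 confirms this is the maximum.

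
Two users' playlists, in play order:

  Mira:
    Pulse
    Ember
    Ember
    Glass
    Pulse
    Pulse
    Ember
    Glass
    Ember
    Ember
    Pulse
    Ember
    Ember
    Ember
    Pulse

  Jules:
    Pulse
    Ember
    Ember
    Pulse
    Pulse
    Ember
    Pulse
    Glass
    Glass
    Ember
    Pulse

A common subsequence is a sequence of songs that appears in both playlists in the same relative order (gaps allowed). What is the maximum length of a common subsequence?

9

Match Pulse at Mira[1]=Jules[1], Ember at Mira[2]=Jules[2], Ember at Mira[3]=Jules[3], Pulse at Mira[5]=Jules[4], Pulse at Mira[6]=Jules[5], Ember at Mira[7]=Jules[6], Glass at Mira[8]=Jules[9], Ember at Mira[14]=Jules[10], Pulse at Mira[15]=Jules[11] — 9 songs in the same relative order in both, and the DP table's final entry dp[15][11] is also 9, so no common subsequence is longer.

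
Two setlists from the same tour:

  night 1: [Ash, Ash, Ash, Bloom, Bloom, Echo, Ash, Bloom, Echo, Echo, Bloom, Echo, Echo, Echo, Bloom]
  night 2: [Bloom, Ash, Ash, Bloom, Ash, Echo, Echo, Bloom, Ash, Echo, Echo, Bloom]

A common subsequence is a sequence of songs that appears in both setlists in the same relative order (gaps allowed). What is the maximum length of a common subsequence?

Match Ash [2,2]; then Ash [3,3]; then Bloom [5,4]; then Ash [7,5]; then Echo [9,6]; then Echo [10,7]; then Bloom [11,8]; then Echo [13,10]; then Echo [14,11]; then Bloom [15,12] — 10 songs in the same relative order in both. dp[15][12] = 10 confirms this is the maximum.

10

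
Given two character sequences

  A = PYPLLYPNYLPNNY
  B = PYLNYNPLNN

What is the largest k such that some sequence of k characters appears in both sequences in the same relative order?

8

Taking P [1,1]; then Y [2,2]; then L [4,3]; then Y [6,5]; then P [7,7]; then L [10,8]; then N [12,9]; then N [13,10] gives a common subsequence of length 8. The LCS DP gives dp[14][10] = 8, so this is optimal.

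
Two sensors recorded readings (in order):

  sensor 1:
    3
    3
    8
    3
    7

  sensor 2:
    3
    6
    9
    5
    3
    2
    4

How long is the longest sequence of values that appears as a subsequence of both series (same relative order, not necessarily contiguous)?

Match 3 at sensor 1[1]=sensor 2[1]; then 3 at sensor 1[2]=sensor 2[5] — 2 values in the same relative order in both, and the DP table's final entry dp[5][7] is also 2, so no common subsequence is longer.

2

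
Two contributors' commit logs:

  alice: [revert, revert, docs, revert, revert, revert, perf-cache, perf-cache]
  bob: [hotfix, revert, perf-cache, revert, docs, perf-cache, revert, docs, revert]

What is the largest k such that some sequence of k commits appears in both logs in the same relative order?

One common subsequence of length 5: revert at alice[1]=bob[2] → revert at alice[2]=bob[4] → docs at alice[3]=bob[5] → revert at alice[4]=bob[7] → revert at alice[6]=bob[9]. Since dp[8][9] = 5, nothing longer is possible.

5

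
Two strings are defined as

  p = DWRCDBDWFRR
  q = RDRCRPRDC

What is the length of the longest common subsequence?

Let dp[i][j] be the LCS length of the first i characters of p and the first j characters of q. dp[i][j] = dp[i-1][j-1]+1 when the i-th and j-th characters match, else max(dp[i-1][j], dp[i][j-1]).
    ·  R  D  R  C  R  P  R  D  C
 ·  0  0  0  0  0  0  0  0  0  0
 D  0  0  1  1  1  1  1  1  1  1
 W  0  0  1  1  1  1  1  1  1  1
 R  0  1  1  2  2  2  2  2  2  2
 C  0  1  1  2  3  3  3  3  3  3
 D  0  1  2  2  3  3  3  3  4  4
 B  0  1  2  2  3  3  3  3  4  4
 D  0  1  2  2  3  3  3  3  4  4
 W  0  1  2  2  3  3  3  3  4  4
 F  0  1  2  2  3  3  3  3  4  4
 R  0  1  2  3  3  4  4  4  4  4
 R  0  1  2  3  3  4  4  5  5  5
dp[11][9] = 5. One LCS (by backtracking along matches): DRCRR.

5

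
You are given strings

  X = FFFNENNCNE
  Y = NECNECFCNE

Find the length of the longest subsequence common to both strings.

One common subsequence of length 6: N (X #4, Y #1); then E (X #5, Y #2); then N (X #6, Y #4); then C (X #8, Y #8); then N (X #9, Y #9); then E (X #10, Y #10). The LCS DP gives dp[10][10] = 6, so this is optimal.

6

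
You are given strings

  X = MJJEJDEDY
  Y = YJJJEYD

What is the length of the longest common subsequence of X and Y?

5

Match J (X #2, Y #2), then J (X #3, Y #3), then J (X #5, Y #4), then E (X #7, Y #5), then D (X #8, Y #7) — 5 characters in the same relative order in both. The LCS DP gives dp[9][7] = 5, so this is optimal.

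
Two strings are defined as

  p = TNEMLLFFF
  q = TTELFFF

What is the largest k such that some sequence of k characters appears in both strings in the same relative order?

6

Let dp[i][j] be the LCS length of the first i characters of p and the first j characters of q. dp[i][j] = dp[i-1][j-1]+1 when the i-th and j-th characters match, else max(dp[i-1][j], dp[i][j-1]).
    ·  T  T  E  L  F  F  F
 ·  0  0  0  0  0  0  0  0
 T  0  1  1  1  1  1  1  1
 N  0  1  1  1  1  1  1  1
 E  0  1  1  2  2  2  2  2
 M  0  1  1  2  2  2  2  2
 L  0  1  1  2  3  3  3  3
 L  0  1  1  2  3  3  3  3
 F  0  1  1  2  3  4  4  4
 F  0  1  1  2  3  4  5  5
 F  0  1  1  2  3  4  5  6
dp[9][7] = 6. One LCS (by backtracking along matches): TELFFF.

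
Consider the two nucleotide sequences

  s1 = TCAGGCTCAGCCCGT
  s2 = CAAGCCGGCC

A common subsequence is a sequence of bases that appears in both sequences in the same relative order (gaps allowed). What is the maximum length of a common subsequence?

One common subsequence of length 8: C at s1[2]=s2[1] → A at s1[3]=s2[3] → G at s1[5]=s2[4] → C at s1[6]=s2[5] → C at s1[8]=s2[6] → G at s1[10]=s2[8] → C at s1[12]=s2[9] → C at s1[13]=s2[10]. dp[15][10] = 8 confirms this is the maximum.

8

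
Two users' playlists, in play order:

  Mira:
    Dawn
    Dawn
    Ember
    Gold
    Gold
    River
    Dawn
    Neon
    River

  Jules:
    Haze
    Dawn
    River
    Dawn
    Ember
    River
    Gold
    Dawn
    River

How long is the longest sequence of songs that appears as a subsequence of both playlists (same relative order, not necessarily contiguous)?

Taking Dawn [1,2], Dawn [2,4], Ember [3,5], Gold [5,7], Dawn [7,8], River [9,9] gives a common subsequence of length 6, and the DP table's final entry dp[9][9] is also 6, so no common subsequence is longer.

6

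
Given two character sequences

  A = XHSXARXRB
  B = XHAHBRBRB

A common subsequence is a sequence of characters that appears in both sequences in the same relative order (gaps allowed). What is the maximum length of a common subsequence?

6

Pick X [1,1], H [2,2], A [5,3], R [6,6], R [8,8], B [9,9]; all 6 characters appear in both, in order. Since dp[9][9] = 6, nothing longer is possible.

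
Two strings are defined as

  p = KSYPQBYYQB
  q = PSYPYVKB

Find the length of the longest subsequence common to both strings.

5

Let dp[i][j] be the LCS length of the first i characters of p and the first j characters of q. dp[i][j] = dp[i-1][j-1]+1 when the i-th and j-th characters match, else max(dp[i-1][j], dp[i][j-1]).
    ·  P  S  Y  P  Y  V  K  B
 ·  0  0  0  0  0  0  0  0  0
 K  0  0  0  0  0  0  0  1  1
 S  0  0  1  1  1  1  1  1  1
 Y  0  0  1  2  2  2  2  2  2
 P  0  1  1  2  3  3  3  3  3
 Q  0  1  1  2  3  3  3  3  3
 B  0  1  1  2  3  3  3  3  4
 Y  0  1  1  2  3  4  4  4  4
 Y  0  1  1  2  3  4  4  4  4
 Q  0  1  1  2  3  4  4  4  4
 B  0  1  1  2  3  4  4  4  5
dp[10][8] = 5. One LCS (by backtracking along matches): SYPYB.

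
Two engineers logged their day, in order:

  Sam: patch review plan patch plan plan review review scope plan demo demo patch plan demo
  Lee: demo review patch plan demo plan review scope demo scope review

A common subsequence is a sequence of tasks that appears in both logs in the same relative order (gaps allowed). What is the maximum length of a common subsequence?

7

Match review (Sam #2, Lee #2) → patch (Sam #4, Lee #3) → plan (Sam #5, Lee #4) → plan (Sam #6, Lee #6) → review (Sam #8, Lee #7) → scope (Sam #9, Lee #8) → demo (Sam #11, Lee #9) — 7 tasks in the same relative order in both, and the DP table's final entry dp[15][11] is also 7, so no common subsequence is longer.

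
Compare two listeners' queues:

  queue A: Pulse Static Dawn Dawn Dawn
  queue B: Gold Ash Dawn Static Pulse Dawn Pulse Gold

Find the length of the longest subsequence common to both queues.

2

One common subsequence of length 2: Pulse at queue A[1]=queue B[5] → Dawn at queue A[3]=queue B[6], and the DP table's final entry dp[5][8] is also 2, so no common subsequence is longer.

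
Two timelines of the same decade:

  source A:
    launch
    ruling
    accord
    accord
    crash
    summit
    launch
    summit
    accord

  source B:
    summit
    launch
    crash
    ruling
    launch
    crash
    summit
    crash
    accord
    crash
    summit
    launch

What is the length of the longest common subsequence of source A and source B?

6

Pick launch at source A[1]=source B[2], then ruling at source A[2]=source B[4], then accord at source A[4]=source B[9], then crash at source A[5]=source B[10], then summit at source A[6]=source B[11], then launch at source A[7]=source B[12]; all 6 events appear in both, in order, and the DP table's final entry dp[9][12] is also 6, so no common subsequence is longer.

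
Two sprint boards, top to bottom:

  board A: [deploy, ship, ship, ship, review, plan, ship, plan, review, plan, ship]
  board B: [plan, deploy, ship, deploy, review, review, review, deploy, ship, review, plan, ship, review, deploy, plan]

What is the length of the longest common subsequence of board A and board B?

Match deploy (board A #1, board B #2), then ship (board A #2, board B #3), then ship (board A #4, board B #9), then review (board A #5, board B #10), then plan (board A #6, board B #11), then ship (board A #7, board B #12), then review (board A #9, board B #13), then plan (board A #10, board B #15) — 8 tasks in the same relative order in both. Since dp[11][15] = 8, nothing longer is possible.

8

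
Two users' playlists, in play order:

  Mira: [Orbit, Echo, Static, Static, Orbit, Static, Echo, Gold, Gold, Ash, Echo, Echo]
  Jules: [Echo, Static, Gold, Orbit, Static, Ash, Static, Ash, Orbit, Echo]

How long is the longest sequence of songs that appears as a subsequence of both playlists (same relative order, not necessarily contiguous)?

6

One common subsequence of length 6: Echo [2,1], Static [3,2], Static [4,5], Static [6,7], Ash [10,8], Echo [12,10], and the DP table's final entry dp[12][10] is also 6, so no common subsequence is longer.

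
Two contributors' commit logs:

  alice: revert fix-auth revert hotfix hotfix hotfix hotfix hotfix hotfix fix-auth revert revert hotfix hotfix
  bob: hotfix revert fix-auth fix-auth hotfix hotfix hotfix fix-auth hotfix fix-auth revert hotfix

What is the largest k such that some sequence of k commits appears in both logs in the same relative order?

One common subsequence of length 9: revert (alice #1, bob #2); then fix-auth (alice #2, bob #4); then hotfix (alice #4, bob #5); then hotfix (alice #5, bob #6); then hotfix (alice #6, bob #7); then hotfix (alice #9, bob #9); then fix-auth (alice #10, bob #10); then revert (alice #12, bob #11); then hotfix (alice #14, bob #12). Since dp[14][12] = 9, nothing longer is possible.

9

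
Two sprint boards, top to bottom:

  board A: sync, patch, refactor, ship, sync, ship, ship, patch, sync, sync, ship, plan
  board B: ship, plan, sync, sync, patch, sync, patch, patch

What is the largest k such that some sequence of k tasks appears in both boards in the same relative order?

4

Pick sync [1,4] → patch [2,5] → sync [5,6] → patch [8,8]; all 4 tasks appear in both, in order. Since dp[12][8] = 4, nothing longer is possible.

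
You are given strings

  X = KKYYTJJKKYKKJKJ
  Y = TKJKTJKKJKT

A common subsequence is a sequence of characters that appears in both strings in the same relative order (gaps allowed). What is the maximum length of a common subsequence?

8

One common subsequence of length 8: K (X #1, Y #2), then K (X #2, Y #4), then T (X #5, Y #5), then J (X #7, Y #6), then K (X #11, Y #7), then K (X #12, Y #8), then J (X #13, Y #9), then K (X #14, Y #10). Since dp[15][11] = 8, nothing longer is possible.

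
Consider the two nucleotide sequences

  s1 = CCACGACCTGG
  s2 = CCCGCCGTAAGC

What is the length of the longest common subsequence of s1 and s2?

8

Pick C (s1 #1, s2 #1), then C (s1 #2, s2 #2), then C (s1 #4, s2 #3), then G (s1 #5, s2 #4), then C (s1 #7, s2 #5), then C (s1 #8, s2 #6), then T (s1 #9, s2 #8), then G (s1 #10, s2 #11); all 8 bases appear in both, in order, and the DP table's final entry dp[11][12] is also 8, so no common subsequence is longer.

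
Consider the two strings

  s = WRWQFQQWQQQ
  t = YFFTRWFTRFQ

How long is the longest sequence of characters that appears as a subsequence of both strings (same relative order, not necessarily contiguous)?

4

Match W at s[1]=t[6], then R at s[2]=t[9], then F at s[5]=t[10], then Q at s[11]=t[11] — 4 characters in the same relative order in both. The LCS DP gives dp[11][11] = 4, so this is optimal.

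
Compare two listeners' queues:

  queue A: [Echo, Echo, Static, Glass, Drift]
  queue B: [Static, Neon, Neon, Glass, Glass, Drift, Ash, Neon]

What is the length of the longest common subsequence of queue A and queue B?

One common subsequence of length 3: Static (queue A #3, queue B #1); then Glass (queue A #4, queue B #5); then Drift (queue A #5, queue B #6). The LCS DP gives dp[5][8] = 3, so this is optimal.

3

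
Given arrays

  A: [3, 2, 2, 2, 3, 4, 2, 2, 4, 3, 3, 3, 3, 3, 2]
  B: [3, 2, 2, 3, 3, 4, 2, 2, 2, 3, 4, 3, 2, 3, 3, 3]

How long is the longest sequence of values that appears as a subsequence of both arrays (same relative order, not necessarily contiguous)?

One common subsequence of length 12: 3 [1,1] → 2 [2,2] → 2 [3,3] → 3 [5,5] → 4 [6,6] → 2 [7,8] → 2 [8,9] → 4 [9,11] → 3 [10,12] → 3 [12,14] → 3 [13,15] → 3 [14,16]. Since dp[15][16] = 12, nothing longer is possible.

12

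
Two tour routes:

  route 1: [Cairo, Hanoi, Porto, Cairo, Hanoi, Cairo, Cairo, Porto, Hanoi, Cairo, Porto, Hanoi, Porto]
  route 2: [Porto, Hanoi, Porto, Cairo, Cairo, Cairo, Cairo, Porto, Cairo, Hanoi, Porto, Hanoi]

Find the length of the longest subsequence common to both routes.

One common subsequence of length 9: Hanoi [2,2], Porto [3,3], Cairo [4,5], Cairo [6,6], Cairo [7,7], Porto [8,8], Hanoi [9,10], Porto [11,11], Hanoi [12,12]. Since dp[13][12] = 9, nothing longer is possible.

9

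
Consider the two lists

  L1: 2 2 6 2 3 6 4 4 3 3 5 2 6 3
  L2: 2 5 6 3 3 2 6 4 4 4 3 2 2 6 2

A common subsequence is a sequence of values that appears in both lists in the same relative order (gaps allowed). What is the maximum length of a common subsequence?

9

Match 2 [1,1]; then 6 [3,3]; then 2 [4,6]; then 6 [6,7]; then 4 [7,9]; then 4 [8,10]; then 3 [9,11]; then 2 [12,13]; then 6 [13,14] — 9 values in the same relative order in both, and the DP table's final entry dp[14][15] is also 9, so no common subsequence is longer.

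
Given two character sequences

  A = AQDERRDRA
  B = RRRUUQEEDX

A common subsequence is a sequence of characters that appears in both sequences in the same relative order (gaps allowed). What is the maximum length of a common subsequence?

Let dp[i][j] be the LCS length of the first i characters of A and the first j characters of B. dp[i][j] = dp[i-1][j-1]+1 when the i-th and j-th characters match, else max(dp[i-1][j], dp[i][j-1]).
    ·  R  R  R  U  U  Q  E  E  D  X
 ·  0  0  0  0  0  0  0  0  0  0  0
 A  0  0  0  0  0  0  0  0  0  0  0
 Q  0  0  0  0  0  0  1  1  1  1  1
 D  0  0  0  0  0  0  1  1  1  2  2
 E  0  0  0  0  0  0  1  2  2  2  2
 R  0  1  1  1  1  1  1  2  2  2  2
 R  0  1  2  2  2  2  2  2  2  2  2
 D  0  1  2  2  2  2  2  2  2  3  3
 R  0  1  2  3  3  3  3  3  3  3  3
 A  0  1  2  3  3  3  3  3  3  3  3
dp[9][10] = 3. One LCS (by backtracking along matches): QED.

3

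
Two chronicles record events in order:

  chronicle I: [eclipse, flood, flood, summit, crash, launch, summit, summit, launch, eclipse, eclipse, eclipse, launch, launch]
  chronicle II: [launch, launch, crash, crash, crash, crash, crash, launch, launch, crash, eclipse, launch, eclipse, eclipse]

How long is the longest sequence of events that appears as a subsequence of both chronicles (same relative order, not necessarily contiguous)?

Match crash [5,7], then launch [6,8], then launch [9,9], then eclipse [10,11], then eclipse [11,13], then eclipse [12,14] — 6 events in the same relative order in both. dp[14][14] = 6 confirms this is the maximum.

6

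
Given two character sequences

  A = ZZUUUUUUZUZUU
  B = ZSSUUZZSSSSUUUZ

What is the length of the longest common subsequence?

7

Pick Z at A[1]=B[1], U at A[3]=B[4], U at A[4]=B[5], U at A[7]=B[12], U at A[8]=B[13], U at A[10]=B[14], Z at A[11]=B[15]; all 7 characters appear in both, in order. The LCS DP gives dp[13][15] = 7, so this is optimal.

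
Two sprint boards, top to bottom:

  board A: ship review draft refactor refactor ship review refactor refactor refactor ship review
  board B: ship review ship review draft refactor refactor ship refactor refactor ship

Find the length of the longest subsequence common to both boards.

Pick ship [1,3], then review [2,4], then draft [3,5], then refactor [4,6], then refactor [5,7], then ship [6,8], then refactor [9,9], then refactor [10,10], then ship [11,11]; all 9 tasks appear in both, in order, and the DP table's final entry dp[12][11] is also 9, so no common subsequence is longer.

9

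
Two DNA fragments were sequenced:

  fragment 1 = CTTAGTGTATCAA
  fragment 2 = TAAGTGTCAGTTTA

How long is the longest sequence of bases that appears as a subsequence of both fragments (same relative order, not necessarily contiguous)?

9

Match T [2,1], then A [4,3], then G [5,4], then T [6,5], then G [7,6], then T [8,7], then A [9,9], then T [10,13], then A [13,14] — 9 bases in the same relative order in both, and the DP table's final entry dp[13][14] is also 9, so no common subsequence is longer.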